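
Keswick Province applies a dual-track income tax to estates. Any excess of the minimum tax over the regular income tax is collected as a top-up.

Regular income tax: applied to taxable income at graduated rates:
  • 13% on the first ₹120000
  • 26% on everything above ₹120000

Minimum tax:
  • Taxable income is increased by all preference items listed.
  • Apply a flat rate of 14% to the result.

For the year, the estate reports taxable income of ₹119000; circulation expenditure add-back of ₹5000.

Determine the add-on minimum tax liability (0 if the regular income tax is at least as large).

₹1890

Regular income tax:
  ₹119000 × 13% = ₹15470

Minimum tax:
  Adjusted income: ₹119000 + ₹5000 = ₹124000
  ₹124000 × 14% = ₹17360

Excess of minimum tax over regular income tax: ₹17360 − ₹15470 = ₹1890.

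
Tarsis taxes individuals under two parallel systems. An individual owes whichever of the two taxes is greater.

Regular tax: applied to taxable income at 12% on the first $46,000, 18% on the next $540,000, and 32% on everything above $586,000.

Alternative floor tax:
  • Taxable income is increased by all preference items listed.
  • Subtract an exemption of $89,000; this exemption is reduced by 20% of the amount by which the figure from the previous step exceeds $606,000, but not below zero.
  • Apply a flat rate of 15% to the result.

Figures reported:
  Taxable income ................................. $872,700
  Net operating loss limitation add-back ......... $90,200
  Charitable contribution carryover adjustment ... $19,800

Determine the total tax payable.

Regular tax:
  $46,000 × 12% = $5,520
  $540,000 × 18% = $97,200
  $286,700 × 32% = $91,744
  → $194,464

Alternative floor tax:
  Adjusted income: $872,700 + $90,200 + $19,800 = $982,700
  Exemption: $89,000 − 20% × ($982,700 − $606,000) = $89,000 − $75,340 = $13,660
  Base: $982,700 − $13,660 = $969,040
  $969,040 × 15% = $145,356

$194,464 > $145,356, so the regular tax governs.

$194,464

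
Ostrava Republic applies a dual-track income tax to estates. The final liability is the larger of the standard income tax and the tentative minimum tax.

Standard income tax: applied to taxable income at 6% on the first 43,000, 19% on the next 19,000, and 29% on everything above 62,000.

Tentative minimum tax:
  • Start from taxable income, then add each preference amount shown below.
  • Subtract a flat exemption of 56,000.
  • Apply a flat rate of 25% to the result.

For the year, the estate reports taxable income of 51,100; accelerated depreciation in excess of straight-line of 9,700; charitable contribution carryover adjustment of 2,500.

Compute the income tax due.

Standard income tax:
  43,000 × 6% = 2,580
  8,100 × 19% = 1,539
  → 4,119

Tentative minimum tax:
  Adjusted income: 51,100 + 9,700 + 2,500 = 63,300
  Less exemption 56,000 → base 7,300
  7,300 × 25% = 1,825

4,119 > 1,825, so the standard income tax governs.

4,119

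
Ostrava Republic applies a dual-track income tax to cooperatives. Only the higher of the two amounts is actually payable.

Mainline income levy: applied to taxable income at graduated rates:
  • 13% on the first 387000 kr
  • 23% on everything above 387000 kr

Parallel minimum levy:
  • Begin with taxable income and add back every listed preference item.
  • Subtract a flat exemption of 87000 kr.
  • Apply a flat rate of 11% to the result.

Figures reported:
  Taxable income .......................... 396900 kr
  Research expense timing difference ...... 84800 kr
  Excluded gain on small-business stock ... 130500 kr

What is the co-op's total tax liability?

Parallel minimum levy:
  Adjusted income: 396900 kr + 84800 kr + 130500 kr = 612200 kr
  Less exemption 87000 kr → base 525200 kr
  525200 kr × 11% = 57772 kr

Mainline income levy:
  387000 kr × 13% = 50310 kr
  9900 kr × 23% = 2277 kr
  → 52587 kr

57772 kr > 52587 kr, so the parallel minimum levy is the binding amount.

57772 kr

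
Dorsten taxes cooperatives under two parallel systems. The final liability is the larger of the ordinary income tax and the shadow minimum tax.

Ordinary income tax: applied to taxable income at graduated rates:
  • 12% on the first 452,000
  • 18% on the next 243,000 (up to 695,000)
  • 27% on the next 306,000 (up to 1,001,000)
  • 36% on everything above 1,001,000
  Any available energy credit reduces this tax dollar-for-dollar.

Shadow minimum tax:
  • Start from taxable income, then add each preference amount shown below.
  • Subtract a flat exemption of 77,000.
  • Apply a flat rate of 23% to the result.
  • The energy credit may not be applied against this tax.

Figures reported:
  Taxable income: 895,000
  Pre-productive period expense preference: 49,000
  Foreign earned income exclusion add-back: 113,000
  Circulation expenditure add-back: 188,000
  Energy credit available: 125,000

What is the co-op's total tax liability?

Ordinary income tax:
  452,000 × 12% = 54,240
  243,000 × 18% = 43,740
  200,000 × 27% = 54,000
  → 151,980
  Less energy credit 125,000 → 26,980

Shadow minimum tax:
  Adjusted income: 895,000 + 49,000 + 113,000 + 188,000 = 1,245,000
  Less exemption 77,000 → base 1,168,000
  1,168,000 × 23% = 268,640

268,640 > 26,980, so the shadow minimum tax is the binding amount.

268,640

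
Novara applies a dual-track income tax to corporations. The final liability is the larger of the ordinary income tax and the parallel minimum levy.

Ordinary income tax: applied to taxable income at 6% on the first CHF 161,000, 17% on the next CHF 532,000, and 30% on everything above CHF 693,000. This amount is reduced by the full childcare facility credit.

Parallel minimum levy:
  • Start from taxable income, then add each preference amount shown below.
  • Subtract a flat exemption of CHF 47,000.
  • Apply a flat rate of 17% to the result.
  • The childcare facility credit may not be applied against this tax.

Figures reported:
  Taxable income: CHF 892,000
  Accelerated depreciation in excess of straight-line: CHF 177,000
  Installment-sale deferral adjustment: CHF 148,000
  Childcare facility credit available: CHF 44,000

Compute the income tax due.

CHF 198,900

Parallel minimum levy:
  Adjusted income: CHF 892,000 + CHF 177,000 + CHF 148,000 = CHF 1,217,000
  Less exemption CHF 47,000 → base CHF 1,170,000
  CHF 1,170,000 × 17% = CHF 198,900

Ordinary income tax:
  CHF 161,000 × 6% = CHF 9,660
  CHF 532,000 × 17% = CHF 90,440
  CHF 199,000 × 30% = CHF 59,700
  → CHF 159,800
  Less childcare facility credit CHF 44,000 → CHF 115,800

CHF 198,900 > CHF 115,800, so the parallel minimum levy is the binding amount.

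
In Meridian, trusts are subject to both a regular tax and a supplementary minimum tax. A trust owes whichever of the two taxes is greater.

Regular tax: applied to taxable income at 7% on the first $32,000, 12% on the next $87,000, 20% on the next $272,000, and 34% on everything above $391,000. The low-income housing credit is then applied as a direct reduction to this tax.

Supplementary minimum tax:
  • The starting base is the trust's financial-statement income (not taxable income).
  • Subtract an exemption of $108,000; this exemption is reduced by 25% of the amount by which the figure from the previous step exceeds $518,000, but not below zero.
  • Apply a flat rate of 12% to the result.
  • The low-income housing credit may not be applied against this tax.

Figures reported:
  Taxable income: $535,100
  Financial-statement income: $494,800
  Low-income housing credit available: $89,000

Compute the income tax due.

$46,416

Regular tax:
  $32,000 × 7% = $2,240
  $87,000 × 12% = $10,440
  $272,000 × 20% = $54,400
  $144,100 × 34% = $48,994
  → $116,074
  Less low-income housing credit $89,000 → $27,074

Supplementary minimum tax:
  Base (financial-statement income): $494,800
  Exemption: $494,800 ≤ $518,000, so full $108,000 applies
  Base: $494,800 − $108,000 = $386,800
  $386,800 × 12% = $46,416

$46,416 > $27,074, so the supplementary minimum tax is the binding amount.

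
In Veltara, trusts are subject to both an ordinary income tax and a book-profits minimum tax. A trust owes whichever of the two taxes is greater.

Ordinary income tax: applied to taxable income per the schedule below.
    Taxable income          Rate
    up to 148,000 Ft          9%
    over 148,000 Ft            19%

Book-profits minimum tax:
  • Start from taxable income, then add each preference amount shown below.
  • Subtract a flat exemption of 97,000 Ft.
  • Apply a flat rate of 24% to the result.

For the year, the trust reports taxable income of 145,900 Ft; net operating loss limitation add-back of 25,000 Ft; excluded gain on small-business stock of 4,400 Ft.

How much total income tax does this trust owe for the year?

Book-profits minimum tax:
  Adjusted income: 145,900 Ft + 25,000 Ft + 4,400 Ft = 175,300 Ft
  Less exemption 97,000 Ft → base 78,300 Ft
  78,300 Ft × 24% = 18,792 Ft

Ordinary income tax:
  145,900 Ft × 9% = 13,131 Ft

18,792 Ft > 13,131 Ft, so the book-profits minimum tax is the binding amount.

18,792 Ft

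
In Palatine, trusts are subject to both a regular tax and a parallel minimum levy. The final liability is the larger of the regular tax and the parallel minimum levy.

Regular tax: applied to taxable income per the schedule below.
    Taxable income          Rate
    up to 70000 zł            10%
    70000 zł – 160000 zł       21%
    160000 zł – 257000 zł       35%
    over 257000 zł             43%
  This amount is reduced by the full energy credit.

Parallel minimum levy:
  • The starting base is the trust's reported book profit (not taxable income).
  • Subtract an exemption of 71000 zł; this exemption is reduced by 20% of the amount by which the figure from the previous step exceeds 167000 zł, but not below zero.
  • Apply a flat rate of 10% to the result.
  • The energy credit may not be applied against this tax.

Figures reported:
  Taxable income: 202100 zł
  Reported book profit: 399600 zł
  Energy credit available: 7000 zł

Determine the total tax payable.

Parallel minimum levy:
  Base (reported book profit): 399600 zł
  Exemption: 71000 zł − 20% × (399600 zł − 167000 zł) = 71000 zł − 46520 zł = 24480 zł
  Base: 399600 zł − 24480 zł = 375120 zł
  375120 zł × 10% = 37512 zł

Regular tax:
  70000 zł × 10% = 7000 zł
  90000 zł × 21% = 18900 zł
  42100 zł × 35% = 14735 zł
  → 40635 zł
  Less energy credit 7000 zł → 33635 zł

37512 zł > 33635 zł, so the parallel minimum levy is the binding amount.

37512 zł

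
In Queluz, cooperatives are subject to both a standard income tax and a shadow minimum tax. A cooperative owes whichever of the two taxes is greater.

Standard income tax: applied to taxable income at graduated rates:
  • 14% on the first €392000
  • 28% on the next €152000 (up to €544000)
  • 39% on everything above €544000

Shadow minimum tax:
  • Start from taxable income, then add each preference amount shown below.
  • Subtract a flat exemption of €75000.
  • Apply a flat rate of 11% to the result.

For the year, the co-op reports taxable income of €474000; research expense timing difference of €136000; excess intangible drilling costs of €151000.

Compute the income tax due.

Shadow minimum tax:
  Adjusted income: €474000 + €136000 + €151000 = €761000
  Less exemption €75000 → base €686000
  €686000 × 11% = €75460

Standard income tax:
  €392000 × 14% = €54880
  €82000 × 28% = €22960
  → €77840

€77840 > €75460, so the standard income tax governs.

€77840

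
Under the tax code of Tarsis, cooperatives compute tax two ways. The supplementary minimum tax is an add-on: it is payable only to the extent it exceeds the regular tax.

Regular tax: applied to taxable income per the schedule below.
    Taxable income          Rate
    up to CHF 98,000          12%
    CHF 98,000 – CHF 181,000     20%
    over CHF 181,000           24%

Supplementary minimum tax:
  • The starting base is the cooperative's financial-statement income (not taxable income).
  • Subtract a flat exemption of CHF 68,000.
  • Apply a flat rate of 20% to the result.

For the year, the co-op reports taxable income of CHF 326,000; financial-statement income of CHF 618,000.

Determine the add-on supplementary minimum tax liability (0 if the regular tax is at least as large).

CHF 46,840

Supplementary minimum tax:
  Base (financial-statement income): CHF 618,000
  Less exemption CHF 68,000 → base CHF 550,000
  CHF 550,000 × 20% = CHF 110,000

Regular tax:
  CHF 98,000 × 12% = CHF 11,760
  CHF 83,000 × 20% = CHF 16,600
  CHF 145,000 × 24% = CHF 34,800
  → CHF 63,160

Excess of supplementary minimum tax over regular tax: CHF 110,000 − CHF 63,160 = CHF 46,840.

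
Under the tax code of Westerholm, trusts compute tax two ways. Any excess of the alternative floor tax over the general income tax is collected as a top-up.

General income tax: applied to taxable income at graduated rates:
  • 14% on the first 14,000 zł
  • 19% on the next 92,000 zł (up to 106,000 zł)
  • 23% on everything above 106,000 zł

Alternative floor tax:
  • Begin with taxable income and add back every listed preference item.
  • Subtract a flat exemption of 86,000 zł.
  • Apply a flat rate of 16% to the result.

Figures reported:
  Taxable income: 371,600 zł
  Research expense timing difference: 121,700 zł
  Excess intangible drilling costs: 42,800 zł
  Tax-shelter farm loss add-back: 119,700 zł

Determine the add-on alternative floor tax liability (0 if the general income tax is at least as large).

Alternative floor tax:
  Adjusted income: 371,600 zł + 121,700 zł + 42,800 zł + 119,700 zł = 655,800 zł
  Less exemption 86,000 zł → base 569,800 zł
  569,800 zł × 16% = 91,168 zł

General income tax:
  14,000 zł × 14% = 1,960 zł
  92,000 zł × 19% = 17,480 zł
  265,600 zł × 23% = 61,088 zł
  → 80,528 zł

Excess of alternative floor tax over general income tax: 91,168 zł − 80,528 zł = 10,640 zł.

10,640 zł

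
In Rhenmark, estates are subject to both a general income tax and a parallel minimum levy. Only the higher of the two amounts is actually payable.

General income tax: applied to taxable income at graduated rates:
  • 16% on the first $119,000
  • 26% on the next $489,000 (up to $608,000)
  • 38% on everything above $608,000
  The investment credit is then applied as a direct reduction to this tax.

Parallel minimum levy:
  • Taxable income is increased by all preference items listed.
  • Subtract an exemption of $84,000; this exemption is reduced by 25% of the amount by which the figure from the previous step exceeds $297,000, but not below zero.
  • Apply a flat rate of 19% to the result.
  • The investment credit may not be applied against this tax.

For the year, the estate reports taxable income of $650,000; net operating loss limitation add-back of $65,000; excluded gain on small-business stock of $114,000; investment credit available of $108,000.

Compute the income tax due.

Parallel minimum levy:
  Adjusted income: $650,000 + $65,000 + $114,000 = $829,000
  Exemption: 25% × ($829,000 − $297,000) = $133,000 ≥ $84,000, so the exemption is fully phased out
  Base: $829,000 − $0 = $829,000
  $829,000 × 19% = $157,510

General income tax:
  $119,000 × 16% = $19,040
  $489,000 × 26% = $127,140
  $42,000 × 38% = $15,960
  → $162,140
  Less investment credit $108,000 → $54,140

$157,510 > $54,140, so the parallel minimum levy is the binding amount.

$157,510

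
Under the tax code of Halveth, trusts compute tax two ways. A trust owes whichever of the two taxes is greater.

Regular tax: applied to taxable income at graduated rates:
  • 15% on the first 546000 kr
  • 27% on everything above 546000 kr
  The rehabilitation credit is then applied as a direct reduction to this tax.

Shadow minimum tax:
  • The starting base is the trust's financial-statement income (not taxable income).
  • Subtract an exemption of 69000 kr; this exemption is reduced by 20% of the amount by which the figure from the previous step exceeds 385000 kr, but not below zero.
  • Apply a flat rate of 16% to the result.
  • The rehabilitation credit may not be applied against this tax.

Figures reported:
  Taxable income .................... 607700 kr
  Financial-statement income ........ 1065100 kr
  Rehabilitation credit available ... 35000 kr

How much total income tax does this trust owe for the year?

Shadow minimum tax:
  Base (financial-statement income): 1065100 kr
  Exemption: 20% × (1065100 kr − 385000 kr) = 136020 kr ≥ 69000 kr, so the exemption is fully phased out
  Base: 1065100 kr − 0 kr = 1065100 kr
  1065100 kr × 16% = 170416 kr

Regular tax:
  546000 kr × 15% = 81900 kr
  61700 kr × 27% = 16659 kr
  → 98559 kr
  Less rehabilitation credit 35000 kr → 63559 kr

170416 kr > 63559 kr, so the shadow minimum tax is the binding amount.

170416 kr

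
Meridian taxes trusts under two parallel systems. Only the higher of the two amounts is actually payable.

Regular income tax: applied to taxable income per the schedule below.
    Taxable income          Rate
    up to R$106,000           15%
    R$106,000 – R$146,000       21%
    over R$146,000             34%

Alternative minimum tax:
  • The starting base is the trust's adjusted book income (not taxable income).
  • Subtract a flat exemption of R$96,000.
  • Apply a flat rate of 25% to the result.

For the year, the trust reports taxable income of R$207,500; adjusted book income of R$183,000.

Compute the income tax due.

Alternative minimum tax:
  Base (adjusted book income): R$183,000
  Less exemption R$96,000 → base R$87,000
  R$87,000 × 25% = R$21,750

Regular income tax:
  R$106,000 × 15% = R$15,900
  R$40,000 × 21% = R$8,400
  R$61,500 × 34% = R$20,910
  → R$45,210

R$45,210 > R$21,750, so the regular income tax governs.

R$45,210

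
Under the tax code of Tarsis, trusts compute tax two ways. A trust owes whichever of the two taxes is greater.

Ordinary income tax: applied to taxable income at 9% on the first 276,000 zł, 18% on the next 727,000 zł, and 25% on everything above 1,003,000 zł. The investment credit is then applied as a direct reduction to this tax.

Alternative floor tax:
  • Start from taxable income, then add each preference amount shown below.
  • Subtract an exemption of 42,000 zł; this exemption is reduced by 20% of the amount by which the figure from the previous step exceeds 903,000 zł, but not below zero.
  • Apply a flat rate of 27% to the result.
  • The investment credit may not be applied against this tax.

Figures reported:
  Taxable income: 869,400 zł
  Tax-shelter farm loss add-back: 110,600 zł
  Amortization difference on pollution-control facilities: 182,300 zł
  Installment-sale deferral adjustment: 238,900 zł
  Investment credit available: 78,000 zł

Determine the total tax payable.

Ordinary income tax:
  276,000 zł × 9% = 24,840 zł
  593,400 zł × 18% = 106,812 zł
  → 131,652 zł
  Less investment credit 78,000 zł → 53,652 zł

Alternative floor tax:
  Adjusted income: 869,400 zł + 110,600 zł + 182,300 zł + 238,900 zł = 1,401,200 zł
  Exemption: 20% × (1,401,200 zł − 903,000 zł) = 99,640 zł ≥ 42,000 zł, so the exemption is fully phased out
  Base: 1,401,200 zł − 0 zł = 1,401,200 zł
  1,401,200 zł × 27% = 378,324 zł

378,324 zł > 53,652 zł, so the alternative floor tax is the binding amount.

378,324 zł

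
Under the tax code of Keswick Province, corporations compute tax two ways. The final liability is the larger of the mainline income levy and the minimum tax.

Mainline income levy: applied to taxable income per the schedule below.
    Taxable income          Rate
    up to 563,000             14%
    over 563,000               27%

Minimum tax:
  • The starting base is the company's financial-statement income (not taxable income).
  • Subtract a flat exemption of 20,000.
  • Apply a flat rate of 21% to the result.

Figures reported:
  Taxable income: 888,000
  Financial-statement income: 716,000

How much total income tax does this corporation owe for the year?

166,570

Mainline income levy:
  563,000 × 14% = 78,820
  325,000 × 27% = 87,750
  → 166,570

Minimum tax:
  Base (financial-statement income): 716,000
  Less exemption 20,000 → base 696,000
  696,000 × 21% = 146,160

166,570 > 146,160, so the mainline income levy governs.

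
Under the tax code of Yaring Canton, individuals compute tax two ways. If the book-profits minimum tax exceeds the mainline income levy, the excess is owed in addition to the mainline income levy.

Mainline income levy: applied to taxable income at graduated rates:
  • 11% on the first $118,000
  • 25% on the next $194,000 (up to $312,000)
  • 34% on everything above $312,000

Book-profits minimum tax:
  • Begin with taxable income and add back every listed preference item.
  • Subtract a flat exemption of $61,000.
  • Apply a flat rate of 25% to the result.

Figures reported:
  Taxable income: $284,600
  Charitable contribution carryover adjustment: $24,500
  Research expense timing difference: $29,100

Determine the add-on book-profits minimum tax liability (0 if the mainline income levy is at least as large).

Mainline income levy:
  $118,000 × 11% = $12,980
  $166,600 × 25% = $41,650
  → $54,630

Book-profits minimum tax:
  Adjusted income: $284,600 + $24,500 + $29,100 = $338,200
  Less exemption $61,000 → base $277,200
  $277,200 × 25% = $69,300

Excess of book-profits minimum tax over mainline income levy: $69,300 − $54,630 = $14,670.

$14,670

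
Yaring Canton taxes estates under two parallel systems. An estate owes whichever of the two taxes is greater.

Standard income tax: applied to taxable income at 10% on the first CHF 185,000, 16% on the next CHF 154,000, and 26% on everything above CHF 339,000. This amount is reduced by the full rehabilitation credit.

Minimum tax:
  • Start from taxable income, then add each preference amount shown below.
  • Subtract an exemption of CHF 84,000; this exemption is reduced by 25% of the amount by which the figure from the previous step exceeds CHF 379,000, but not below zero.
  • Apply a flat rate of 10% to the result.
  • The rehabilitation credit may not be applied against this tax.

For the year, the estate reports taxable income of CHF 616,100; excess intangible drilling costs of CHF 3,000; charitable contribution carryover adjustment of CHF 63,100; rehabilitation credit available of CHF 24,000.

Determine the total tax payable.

Standard income tax:
  CHF 185,000 × 10% = CHF 18,500
  CHF 154,000 × 16% = CHF 24,640
  CHF 277,100 × 26% = CHF 72,046
  → CHF 115,186
  Less rehabilitation credit CHF 24,000 → CHF 91,186

Minimum tax:
  Adjusted income: CHF 616,100 + CHF 3,000 + CHF 63,100 = CHF 682,200
  Exemption: CHF 84,000 − 25% × (CHF 682,200 − CHF 379,000) = CHF 84,000 − CHF 75,800 = CHF 8,200
  Base: CHF 682,200 − CHF 8,200 = CHF 674,000
  CHF 674,000 × 10% = CHF 67,400

CHF 91,186 > CHF 67,400, so the standard income tax governs.

CHF 91,186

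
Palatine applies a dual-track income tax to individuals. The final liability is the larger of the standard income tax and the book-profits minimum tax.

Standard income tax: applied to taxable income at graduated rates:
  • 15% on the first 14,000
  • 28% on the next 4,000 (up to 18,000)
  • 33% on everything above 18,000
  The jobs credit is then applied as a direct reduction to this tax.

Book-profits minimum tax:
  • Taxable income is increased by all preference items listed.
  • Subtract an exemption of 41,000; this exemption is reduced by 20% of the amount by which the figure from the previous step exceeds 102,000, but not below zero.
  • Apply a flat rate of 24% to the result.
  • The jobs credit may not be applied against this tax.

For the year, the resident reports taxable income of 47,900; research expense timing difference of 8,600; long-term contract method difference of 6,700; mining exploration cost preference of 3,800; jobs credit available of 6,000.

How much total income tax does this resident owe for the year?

7,087

Book-profits minimum tax:
  Adjusted income: 47,900 + 8,600 + 6,700 + 3,800 = 67,000
  Exemption: 67,000 ≤ 102,000, so full 41,000 applies
  Base: 67,000 − 41,000 = 26,000
  26,000 × 24% = 6,240

Standard income tax:
  14,000 × 15% = 2,100
  4,000 × 28% = 1,120
  29,900 × 33% = 9,867
  → 13,087
  Less jobs credit 6,000 → 7,087

7,087 > 6,240, so the standard income tax governs.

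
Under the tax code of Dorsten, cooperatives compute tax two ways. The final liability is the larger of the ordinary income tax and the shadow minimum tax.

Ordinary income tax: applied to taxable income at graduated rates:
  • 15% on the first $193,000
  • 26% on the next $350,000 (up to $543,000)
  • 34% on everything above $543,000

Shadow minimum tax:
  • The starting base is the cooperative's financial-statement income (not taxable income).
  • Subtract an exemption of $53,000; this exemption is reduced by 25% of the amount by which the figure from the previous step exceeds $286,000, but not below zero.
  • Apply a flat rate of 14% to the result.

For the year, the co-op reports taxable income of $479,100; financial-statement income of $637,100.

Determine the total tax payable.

$103,336

Shadow minimum tax:
  Base (financial-statement income): $637,100
  Exemption: 25% × ($637,100 − $286,000) = $87,775 ≥ $53,000, so the exemption is fully phased out
  Base: $637,100 − $0 = $637,100
  $637,100 × 14% = $89,194

Ordinary income tax:
  $193,000 × 15% = $28,950
  $286,100 × 26% = $74,386
  → $103,336

$103,336 > $89,194, so the ordinary income tax governs.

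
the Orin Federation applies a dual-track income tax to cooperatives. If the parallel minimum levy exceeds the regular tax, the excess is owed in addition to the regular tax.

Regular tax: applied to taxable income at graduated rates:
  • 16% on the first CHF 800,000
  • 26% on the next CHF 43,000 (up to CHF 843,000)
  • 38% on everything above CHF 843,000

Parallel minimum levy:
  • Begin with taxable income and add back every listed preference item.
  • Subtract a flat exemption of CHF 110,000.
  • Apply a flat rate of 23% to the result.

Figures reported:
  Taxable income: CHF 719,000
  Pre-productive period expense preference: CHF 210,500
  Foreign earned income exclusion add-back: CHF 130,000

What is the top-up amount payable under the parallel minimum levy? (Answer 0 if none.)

CHF 103,345

Parallel minimum levy:
  Adjusted income: CHF 719,000 + CHF 210,500 + CHF 130,000 = CHF 1,059,500
  Less exemption CHF 110,000 → base CHF 949,500
  CHF 949,500 × 23% = CHF 218,385

Regular tax:
  CHF 719,000 × 16% = CHF 115,040

Excess of parallel minimum levy over regular tax: CHF 218,385 − CHF 115,040 = CHF 103,345.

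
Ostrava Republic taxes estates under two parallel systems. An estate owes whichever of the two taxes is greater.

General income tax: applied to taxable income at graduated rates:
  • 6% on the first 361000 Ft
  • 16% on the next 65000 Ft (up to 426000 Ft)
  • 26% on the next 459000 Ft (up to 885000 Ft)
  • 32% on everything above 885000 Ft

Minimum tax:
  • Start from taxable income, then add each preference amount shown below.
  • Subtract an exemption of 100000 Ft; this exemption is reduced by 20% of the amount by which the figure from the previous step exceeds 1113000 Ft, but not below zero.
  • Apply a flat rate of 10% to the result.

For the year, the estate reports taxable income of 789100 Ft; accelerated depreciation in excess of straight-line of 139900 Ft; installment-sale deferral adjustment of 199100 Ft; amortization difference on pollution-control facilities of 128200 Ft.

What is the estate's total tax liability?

General income tax:
  361000 Ft × 6% = 21660 Ft
  65000 Ft × 16% = 10400 Ft
  363100 Ft × 26% = 94406 Ft
  → 126466 Ft

Minimum tax:
  Adjusted income: 789100 Ft + 139900 Ft + 199100 Ft + 128200 Ft = 1256300 Ft
  Exemption: 100000 Ft − 20% × (1256300 Ft − 1113000 Ft) = 100000 Ft − 28660 Ft = 71340 Ft
  Base: 1256300 Ft − 71340 Ft = 1184960 Ft
  1184960 Ft × 10% = 118496 Ft

126466 Ft > 118496 Ft, so the general income tax governs.

126466 Ft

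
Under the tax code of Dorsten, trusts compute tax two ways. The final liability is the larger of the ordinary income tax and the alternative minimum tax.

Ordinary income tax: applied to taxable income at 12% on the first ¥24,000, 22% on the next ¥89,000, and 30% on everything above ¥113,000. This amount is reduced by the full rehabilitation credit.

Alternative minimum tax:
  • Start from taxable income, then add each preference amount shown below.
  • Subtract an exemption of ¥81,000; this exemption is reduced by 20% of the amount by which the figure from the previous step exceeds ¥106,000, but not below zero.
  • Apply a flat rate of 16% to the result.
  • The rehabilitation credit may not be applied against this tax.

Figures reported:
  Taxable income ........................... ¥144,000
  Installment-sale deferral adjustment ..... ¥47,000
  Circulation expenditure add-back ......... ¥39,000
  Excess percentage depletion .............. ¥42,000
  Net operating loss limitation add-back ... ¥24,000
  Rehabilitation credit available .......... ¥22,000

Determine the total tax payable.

Ordinary income tax:
  ¥24,000 × 12% = ¥2,880
  ¥89,000 × 22% = ¥19,580
  ¥31,000 × 30% = ¥9,300
  → ¥31,760
  Less rehabilitation credit ¥22,000 → ¥9,760

Alternative minimum tax:
  Adjusted income: ¥144,000 + ¥47,000 + ¥39,000 + ¥42,000 + ¥24,000 = ¥296,000
  Exemption: ¥81,000 − 20% × (¥296,000 − ¥106,000) = ¥81,000 − ¥38,000 = ¥43,000
  Base: ¥296,000 − ¥43,000 = ¥253,000
  ¥253,000 × 16% = ¥40,480

¥40,480 > ¥9,760, so the alternative minimum tax is the binding amount.

¥40,480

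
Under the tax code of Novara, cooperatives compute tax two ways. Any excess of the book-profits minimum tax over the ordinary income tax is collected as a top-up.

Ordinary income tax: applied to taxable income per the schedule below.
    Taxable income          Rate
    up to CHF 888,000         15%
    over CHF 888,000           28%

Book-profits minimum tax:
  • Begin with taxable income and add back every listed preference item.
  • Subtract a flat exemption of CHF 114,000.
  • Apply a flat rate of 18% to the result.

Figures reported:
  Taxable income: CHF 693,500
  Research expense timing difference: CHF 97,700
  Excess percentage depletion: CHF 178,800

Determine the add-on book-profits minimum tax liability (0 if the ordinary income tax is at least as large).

Book-profits minimum tax:
  Adjusted income: CHF 693,500 + CHF 97,700 + CHF 178,800 = CHF 970,000
  Less exemption CHF 114,000 → base CHF 856,000
  CHF 856,000 × 18% = CHF 154,080

Ordinary income tax:
  CHF 693,500 × 15% = CHF 104,025

Excess of book-profits minimum tax over ordinary income tax: CHF 154,080 − CHF 104,025 = CHF 50,055.

CHF 50,055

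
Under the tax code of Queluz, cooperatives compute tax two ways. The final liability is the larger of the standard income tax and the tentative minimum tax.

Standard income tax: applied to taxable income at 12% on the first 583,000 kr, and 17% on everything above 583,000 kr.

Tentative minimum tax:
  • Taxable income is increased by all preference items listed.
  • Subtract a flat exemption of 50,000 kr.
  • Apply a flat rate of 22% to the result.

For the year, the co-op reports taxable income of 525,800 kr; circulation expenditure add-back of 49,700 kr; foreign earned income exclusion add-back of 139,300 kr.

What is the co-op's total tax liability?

Standard income tax:
  525,800 kr × 12% = 63,096 kr

Tentative minimum tax:
  Adjusted income: 525,800 kr + 49,700 kr + 139,300 kr = 714,800 kr
  Less exemption 50,000 kr → base 664,800 kr
  664,800 kr × 22% = 146,256 kr

146,256 kr > 63,096 kr, so the tentative minimum tax is the binding amount.

146,256 kr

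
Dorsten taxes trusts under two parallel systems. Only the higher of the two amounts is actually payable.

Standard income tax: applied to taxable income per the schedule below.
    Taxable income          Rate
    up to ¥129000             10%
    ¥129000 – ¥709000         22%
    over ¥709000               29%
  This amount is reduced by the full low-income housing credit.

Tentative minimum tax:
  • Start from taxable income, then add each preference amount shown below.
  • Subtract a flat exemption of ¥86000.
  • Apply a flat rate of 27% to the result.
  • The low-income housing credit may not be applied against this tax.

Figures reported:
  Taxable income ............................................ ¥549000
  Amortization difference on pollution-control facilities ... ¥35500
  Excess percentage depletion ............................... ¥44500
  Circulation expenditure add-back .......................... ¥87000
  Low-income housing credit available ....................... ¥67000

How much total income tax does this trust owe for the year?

¥170100

Tentative minimum tax:
  Adjusted income: ¥549000 + ¥35500 + ¥44500 + ¥87000 = ¥716000
  Less exemption ¥86000 → base ¥630000
  ¥630000 × 27% = ¥170100

Standard income tax:
  ¥129000 × 10% = ¥12900
  ¥420000 × 22% = ¥92400
  → ¥105300
  Less low-income housing credit ¥67000 → ¥38300

¥170100 > ¥38300, so the tentative minimum tax is the binding amount.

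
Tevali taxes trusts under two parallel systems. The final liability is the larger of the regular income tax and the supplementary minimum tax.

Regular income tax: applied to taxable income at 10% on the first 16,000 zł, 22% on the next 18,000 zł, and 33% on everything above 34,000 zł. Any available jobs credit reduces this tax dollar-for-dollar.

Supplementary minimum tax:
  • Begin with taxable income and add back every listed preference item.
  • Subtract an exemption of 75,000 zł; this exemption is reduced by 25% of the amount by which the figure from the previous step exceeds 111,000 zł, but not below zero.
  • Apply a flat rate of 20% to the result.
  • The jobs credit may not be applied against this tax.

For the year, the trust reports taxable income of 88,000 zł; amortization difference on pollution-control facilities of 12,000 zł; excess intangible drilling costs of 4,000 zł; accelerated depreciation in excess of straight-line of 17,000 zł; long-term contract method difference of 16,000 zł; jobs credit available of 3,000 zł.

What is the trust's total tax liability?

20,380 zł

Regular income tax:
  16,000 zł × 10% = 1,600 zł
  18,000 zł × 22% = 3,960 zł
  54,000 zł × 33% = 17,820 zł
  → 23,380 zł
  Less jobs credit 3,000 zł → 20,380 zł

Supplementary minimum tax:
  Adjusted income: 88,000 zł + 12,000 zł + 4,000 zł + 17,000 zł + 16,000 zł = 137,000 zł
  Exemption: 75,000 zł − 25% × (137,000 zł − 111,000 zł) = 75,000 zł − 6,500 zł = 68,500 zł
  Base: 137,000 zł − 68,500 zł = 68,500 zł
  68,500 zł × 20% = 13,700 zł

20,380 zł > 13,700 zł, so the regular income tax governs.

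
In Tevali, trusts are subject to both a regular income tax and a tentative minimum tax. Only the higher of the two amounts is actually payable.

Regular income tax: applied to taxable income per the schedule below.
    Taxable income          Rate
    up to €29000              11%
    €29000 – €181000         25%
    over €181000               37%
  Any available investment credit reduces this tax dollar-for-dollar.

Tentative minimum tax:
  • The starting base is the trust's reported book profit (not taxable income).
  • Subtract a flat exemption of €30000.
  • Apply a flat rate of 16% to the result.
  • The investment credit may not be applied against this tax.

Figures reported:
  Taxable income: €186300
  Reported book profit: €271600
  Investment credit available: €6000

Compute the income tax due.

Regular income tax:
  €29000 × 11% = €3190
  €152000 × 25% = €38000
  €5300 × 37% = €1961
  → €43151
  Less investment credit €6000 → €37151

Tentative minimum tax:
  Base (reported book profit): €271600
  Less exemption €30000 → base €241600
  €241600 × 16% = €38656

€38656 > €37151, so the tentative minimum tax is the binding amount.

€38656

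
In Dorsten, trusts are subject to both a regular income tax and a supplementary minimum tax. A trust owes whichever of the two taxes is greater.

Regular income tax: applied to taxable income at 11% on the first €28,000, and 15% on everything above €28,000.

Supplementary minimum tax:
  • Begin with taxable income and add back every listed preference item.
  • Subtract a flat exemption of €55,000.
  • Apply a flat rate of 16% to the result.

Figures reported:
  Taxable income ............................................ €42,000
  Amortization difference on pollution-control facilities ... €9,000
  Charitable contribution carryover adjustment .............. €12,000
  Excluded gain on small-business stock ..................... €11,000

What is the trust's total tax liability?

Regular income tax:
  €28,000 × 11% = €3,080
  €14,000 × 15% = €2,100
  → €5,180

Supplementary minimum tax:
  Adjusted income: €42,000 + €9,000 + €12,000 + €11,000 = €74,000
  Less exemption €55,000 → base €19,000
  €19,000 × 16% = €3,040

€5,180 > €3,040, so the regular income tax governs.

€5,180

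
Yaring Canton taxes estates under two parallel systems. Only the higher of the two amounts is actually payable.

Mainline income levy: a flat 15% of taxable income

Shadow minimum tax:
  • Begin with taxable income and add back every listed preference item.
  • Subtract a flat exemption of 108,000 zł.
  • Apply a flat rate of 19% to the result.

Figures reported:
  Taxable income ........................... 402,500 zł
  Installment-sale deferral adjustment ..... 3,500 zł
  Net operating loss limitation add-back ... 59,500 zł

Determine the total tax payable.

Shadow minimum tax:
  Adjusted income: 402,500 zł + 3,500 zł + 59,500 zł = 465,500 zł
  Less exemption 108,000 zł → base 357,500 zł
  357,500 zł × 19% = 67,925 zł

Mainline income levy:
  402,500 zł × 15% = 60,375 zł

67,925 zł > 60,375 zł, so the shadow minimum tax is the binding amount.

67,925 zł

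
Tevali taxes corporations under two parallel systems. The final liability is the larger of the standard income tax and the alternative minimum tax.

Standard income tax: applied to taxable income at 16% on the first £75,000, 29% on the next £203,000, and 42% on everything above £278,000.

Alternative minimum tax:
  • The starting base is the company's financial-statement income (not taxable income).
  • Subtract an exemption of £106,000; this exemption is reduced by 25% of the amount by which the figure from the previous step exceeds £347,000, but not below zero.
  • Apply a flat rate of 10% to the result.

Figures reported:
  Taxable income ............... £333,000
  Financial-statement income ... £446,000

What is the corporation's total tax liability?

£93,970

Standard income tax:
  £75,000 × 16% = £12,000
  £203,000 × 29% = £58,870
  £55,000 × 42% = £23,100
  → £93,970

Alternative minimum tax:
  Base (financial-statement income): £446,000
  Exemption: £106,000 − 25% × (£446,000 − £347,000) = £106,000 − £24,750 = £81,250
  Base: £446,000 − £81,250 = £364,750
  £364,750 × 10% = £36,475

£93,970 > £36,475, so the standard income tax governs.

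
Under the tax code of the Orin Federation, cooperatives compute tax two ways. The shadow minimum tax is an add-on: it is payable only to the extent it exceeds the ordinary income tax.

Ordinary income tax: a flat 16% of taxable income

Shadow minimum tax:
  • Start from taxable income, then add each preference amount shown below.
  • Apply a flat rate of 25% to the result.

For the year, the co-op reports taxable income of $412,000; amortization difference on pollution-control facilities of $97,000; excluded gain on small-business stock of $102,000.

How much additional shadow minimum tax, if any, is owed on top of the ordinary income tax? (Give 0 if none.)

$86,830

Shadow minimum tax:
  Adjusted income: $412,000 + $97,000 + $102,000 = $611,000
  $611,000 × 25% = $152,750

Ordinary income tax:
  $412,000 × 16% = $65,920

Excess of shadow minimum tax over ordinary income tax: $152,750 − $65,920 = $86,830.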